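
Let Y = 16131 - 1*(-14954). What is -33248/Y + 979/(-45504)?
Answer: -1543349207/1414491840 ≈ -1.0911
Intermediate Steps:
Y = 31085 (Y = 16131 + 14954 = 31085)
-33248/Y + 979/(-45504) = -33248/31085 + 979/(-45504) = -33248*1/31085 + 979*(-1/45504) = -33248/31085 - 979/45504 = -1543349207/1414491840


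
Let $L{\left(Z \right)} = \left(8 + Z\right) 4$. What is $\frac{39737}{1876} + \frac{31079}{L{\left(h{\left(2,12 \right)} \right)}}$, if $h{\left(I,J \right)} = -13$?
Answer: $- \frac{7188683}{4690} \approx -1532.8$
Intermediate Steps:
$L{\left(Z \right)} = 32 + 4 Z$
$\frac{39737}{1876} + \frac{31079}{L{\left(h{\left(2,12 \right)} \right)}} = \frac{39737}{1876} + \frac{31079}{32 + 4 \left(-13\right)} = 39737 \cdot \frac{1}{1876} + \frac{31079}{32 - 52} = \frac{39737}{1876} + \frac{31079}{-20} = \frac{39737}{1876} + 31079 \left(- \frac{1}{20}\right) = \frac{39737}{1876} - \frac{31079}{20} = - \frac{7188683}{4690}$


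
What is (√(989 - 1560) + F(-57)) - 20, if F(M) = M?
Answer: -77 + I*√571 ≈ -77.0 + 23.896*I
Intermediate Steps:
(√(989 - 1560) + F(-57)) - 20 = (√(989 - 1560) - 57) - 20 = (√(-571) - 57) - 20 = (I*√571 - 57) - 20 = (-57 + I*√571) - 20 = -77 + I*√571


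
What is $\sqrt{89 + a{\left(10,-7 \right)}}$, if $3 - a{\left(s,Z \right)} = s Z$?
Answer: $9 \sqrt{2} \approx 12.728$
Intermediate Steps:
$a{\left(s,Z \right)} = 3 - Z s$ ($a{\left(s,Z \right)} = 3 - s Z = 3 - Z s$)
$\sqrt{89 + a{\left(10,-7 \right)}} = \sqrt{89 - \left(-3 - 70\right)} = \sqrt{89 + \left(3 + 70\right)} = \sqrt{89 + 73} = \sqrt{162} = 9 \sqrt{2}$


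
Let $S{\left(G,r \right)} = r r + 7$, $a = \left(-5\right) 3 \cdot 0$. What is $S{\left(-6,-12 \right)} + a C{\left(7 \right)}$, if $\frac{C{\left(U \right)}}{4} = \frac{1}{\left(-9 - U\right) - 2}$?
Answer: $151$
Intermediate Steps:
$a = 0$ ($a = \left(-15\right) 0 = 0$)
$C{\left(U \right)} = \frac{4}{-11 - U}$ ($C{\left(U \right)} = \frac{4}{\left(-9 - U\right) - 2} = \frac{4}{-11 - U}$)
$S{\left(G,r \right)} = 7 + r^{2}$ ($S{\left(G,r \right)} = r^{2} + 7 = 7 + r^{2}$)
$S{\left(-6,-12 \right)} + a C{\left(7 \right)} = \left(7 + \left(-12\right)^{2}\right) + 0 \left(- \frac{4}{11 + 7}\right) = \left(7 + 144\right) + 0 \left(- \frac{4}{18}\right) = 151 + 0 \left(\left(-4\right) \frac{1}{18}\right) = 151 + 0 \left(- \frac{2}{9}\right) = 151 + 0 = 151$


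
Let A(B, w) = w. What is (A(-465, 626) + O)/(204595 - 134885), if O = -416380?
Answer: -207877/34855 ≈ -5.9641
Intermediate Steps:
(A(-465, 626) + O)/(204595 - 134885) = (626 - 416380)/(204595 - 134885) = -415754/69710 = -415754*1/69710 = -207877/34855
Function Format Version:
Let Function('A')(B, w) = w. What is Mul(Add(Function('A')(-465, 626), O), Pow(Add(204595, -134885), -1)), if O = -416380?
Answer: Rational(-207877, 34855) ≈ -5.9641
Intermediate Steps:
Mul(Add(Function('A')(-465, 626), O), Pow(Add(204595, -134885), -1)) = Mul(Add(626, -416380), Pow(Add(204595, -134885), -1)) = Mul(-415754, Pow(69710, -1)) = Mul(-415754, Rational(1, 69710)) = Rational(-207877, 34855)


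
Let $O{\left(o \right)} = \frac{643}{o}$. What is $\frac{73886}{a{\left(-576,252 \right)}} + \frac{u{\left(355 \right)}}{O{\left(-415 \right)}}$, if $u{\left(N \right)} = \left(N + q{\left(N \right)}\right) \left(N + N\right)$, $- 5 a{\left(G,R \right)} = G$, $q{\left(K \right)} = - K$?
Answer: $\frac{184715}{288} \approx 641.37$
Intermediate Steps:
$a{\left(G,R \right)} = - \frac{G}{5}$
$u{\left(N \right)} = 0$ ($u{\left(N \right)} = \left(N - N\right) \left(N + N\right) = 0 \cdot 2 N = 0$)
$\frac{73886}{a{\left(-576,252 \right)}} + \frac{u{\left(355 \right)}}{O{\left(-415 \right)}} = \frac{73886}{\left(- \frac{1}{5}\right) \left(-576\right)} + \frac{0}{643 \frac{1}{-415}} = \frac{73886}{\frac{576}{5}} + \frac{0}{643 \left(- \frac{1}{415}\right)} = 73886 \cdot \frac{5}{576} + \frac{0}{- \frac{643}{415}} = \frac{184715}{288} + 0 \left(- \frac{415}{643}\right) = \frac{184715}{288} + 0 = \frac{184715}{288}$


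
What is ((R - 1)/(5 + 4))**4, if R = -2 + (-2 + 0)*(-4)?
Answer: 625/6561 ≈ 0.095260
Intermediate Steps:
R = 6 (R = -2 - 2*(-4) = -2 + 8 = 6)
((R - 1)/(5 + 4))**4 = ((6 - 1)/(5 + 4))**4 = (5/9)**4 = 625/6561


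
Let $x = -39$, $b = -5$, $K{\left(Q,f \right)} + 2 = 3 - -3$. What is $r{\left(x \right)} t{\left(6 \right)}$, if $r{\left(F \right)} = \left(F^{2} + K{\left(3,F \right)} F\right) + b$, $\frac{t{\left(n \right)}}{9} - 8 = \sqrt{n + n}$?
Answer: $97920 + 24480 \sqrt{3} \approx 1.4032 \cdot 10^{5}$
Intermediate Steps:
$K{\left(Q,f \right)} = 4$ ($K{\left(Q,f \right)} = -2 + \left(3 - -3\right) = -2 + \left(3 + 3\right) = -2 + 6 = 4$)
$t{\left(n \right)} = 72 + 9 \sqrt{2} \sqrt{n}$ ($t{\left(n \right)} = 72 + 9 \sqrt{n + n} = 72 + 9 \sqrt{2 n} = 72 + 9 \sqrt{2} \sqrt{n}$)
$r{\left(F \right)} = -5 + F^{2} + 4 F$ ($r{\left(F \right)} = \left(F^{2} + 4 F\right) - 5 = -5 + F^{2} + 4 F$)
$r{\left(x \right)} t{\left(6 \right)} = \left(-5 + \left(-39\right)^{2} + 4 \left(-39\right)\right) \left(72 + 9 \sqrt{2} \sqrt{6}\right) = \left(-5 + 1521 - 156\right) \left(72 + 18 \sqrt{3}\right) = 1360 \left(72 + 18 \sqrt{3}\right) = 97920 + 24480 \sqrt{3}$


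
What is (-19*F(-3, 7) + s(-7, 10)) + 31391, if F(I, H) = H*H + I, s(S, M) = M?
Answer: 30527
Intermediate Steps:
F(I, H) = I + H**2 (F(I, H) = H**2 + I = I + H**2)
(-19*F(-3, 7) + s(-7, 10)) + 31391 = (-19*(-3 + 7**2) + 10) + 31391 = (-19*(-3 + 49) + 10) + 31391 = (-19*46 + 10) + 31391 = (-874 + 10) + 31391 = -864 + 31391 = 30527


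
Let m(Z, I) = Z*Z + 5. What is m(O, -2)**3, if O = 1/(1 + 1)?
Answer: 9261/64 ≈ 144.70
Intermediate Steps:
O = 1/2 ≈ 0.50000
m(Z, I) = 5 + Z**2 (m(Z, I) = Z**2 + 5 = 5 + Z**2)
m(O, -2)**3 = (5 + (1/2)**2)**3 = (5 + 1/4)**3 = (21/4)**3 = 9261/64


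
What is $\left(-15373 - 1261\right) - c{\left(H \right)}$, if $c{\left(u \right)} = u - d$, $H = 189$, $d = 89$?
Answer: $-16734$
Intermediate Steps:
$c{\left(u \right)} = -89 + u$ ($c{\left(u \right)} = u - 89 = -89 + u$)
$\left(-15373 - 1261\right) - c{\left(H \right)} = \left(-15373 - 1261\right) - \left(-89 + 189\right) = \left(-15373 - 1261\right) - 100 = -16634 - 100 = -16734$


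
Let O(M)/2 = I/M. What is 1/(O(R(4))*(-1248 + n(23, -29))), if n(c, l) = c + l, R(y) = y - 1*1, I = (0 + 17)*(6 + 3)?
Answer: -1/127908 ≈ -7.8181e-6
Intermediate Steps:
I = 153 (I = 17*9 = 153)
R(y) = -1 + y (R(y) = y - 1 = -1 + y)
O(M) = 306/M (O(M) = 2*(153/M) = 306/M)
1/(O(R(4))*(-1248 + n(23, -29))) = 1/((306/(-1 + 4))*(-1248 + (23 - 29))) = 1/((306/3)*(-1248 - 6)) = 1/((306*(⅓))*(-1254)) = 1/(102*(-1254)) = 1/(-127908) = -1/127908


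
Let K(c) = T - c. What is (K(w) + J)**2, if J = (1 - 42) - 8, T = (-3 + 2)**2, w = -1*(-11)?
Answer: 3481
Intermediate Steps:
w = 11
T = 1 (T = (-1)**2 = 1)
K(c) = 1 - c
J = -49 (J = -41 - 8 = -49)
(K(w) + J)**2 = ((1 - 1*11) - 49)**2 = ((1 - 11) - 49)**2 = (-10 - 49)**2 = (-59)**2 = 3481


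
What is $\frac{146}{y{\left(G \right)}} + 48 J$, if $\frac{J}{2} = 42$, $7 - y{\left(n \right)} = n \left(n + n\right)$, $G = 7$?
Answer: $\frac{366766}{91} \approx 4030.4$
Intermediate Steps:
$y{\left(n \right)} = 7 - 2 n^{2}$ ($y{\left(n \right)} = 7 - n \left(n + n\right) = 7 - n 2 n = 7 - 2 n^{2}$)
$J = 84$ ($J = 2 \cdot 42 = 84$)
$\frac{146}{y{\left(G \right)}} + 48 J = \frac{146}{7 - 2 \cdot 7^{2}} + 48 \cdot 84 = \frac{146}{7 - 98} + 4032 = \frac{146}{-91} + 4032 = 146 \left(- \frac{1}{91}\right) + 4032 = - \frac{146}{91} + 4032 = \frac{366766}{91}$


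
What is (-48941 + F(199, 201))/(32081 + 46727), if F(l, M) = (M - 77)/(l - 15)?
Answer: -2251255/3625168 ≈ -0.62101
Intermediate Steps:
F(l, M) = (-77 + M)/(-15 + l)
(-48941 + F(199, 201))/(32081 + 46727) = (-48941 + (-77 + 201)/(-15 + 199))/(32081 + 46727) = (-48941 + 124/184)/78808 = (-48941 + (1/184)*124)*(1/78808) = (-48941 + 31/46)*(1/78808) = -2251255/46*1/78808 = -2251255/3625168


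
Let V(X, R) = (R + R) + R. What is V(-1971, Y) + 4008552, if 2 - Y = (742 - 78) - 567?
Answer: 4008267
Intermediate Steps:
Y = -95 (Y = 2 - ((742 - 78) - 567) = 2 - (664 - 567) = 2 - 1*97 = 2 - 97 = -95)
V(X, R) = 3*R (V(X, R) = 2*R + R = 3*R)
V(-1971, Y) + 4008552 = 3*(-95) + 4008552 = -285 + 4008552 = 4008267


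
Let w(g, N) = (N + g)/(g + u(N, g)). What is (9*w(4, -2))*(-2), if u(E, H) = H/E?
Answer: -18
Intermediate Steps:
w(g, N) = (N + g)/(g + g/N)
(9*w(4, -2))*(-2) = (9*(-2*(-2 + 4)/(4*(1 - 2))))*(-2) = (9*(-2*¼*2/(-1)))*(-2) = (9*(-2*¼*(-1)*2))*(-2) = (9*1)*(-2) = 9*(-2) = -18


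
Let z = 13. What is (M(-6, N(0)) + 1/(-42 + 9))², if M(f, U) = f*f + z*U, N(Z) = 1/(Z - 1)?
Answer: 574564/1089 ≈ 527.61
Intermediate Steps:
N(Z) = 1/(-1 + Z)
M(f, U) = f² + 13*U (M(f, U) = f*f + 13*U = f² + 13*U)
(M(-6, N(0)) + 1/(-42 + 9))² = (((-6)² + 13/(-1 + 0)) + 1/(-42 + 9))² = ((36 + 13/(-1)) + 1/(-33))² = ((36 + 13*(-1)) - 1/33)² = ((36 - 13) - 1/33)² = (23 - 1/33)² = (758/33)² = 574564/1089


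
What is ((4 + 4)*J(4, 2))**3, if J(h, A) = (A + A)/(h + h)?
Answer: 64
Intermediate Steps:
J(h, A) = A/h (J(h, A) = (2*A)/((2*h)) = (2*A)*(1/(2*h)) = A/h)
((4 + 4)*J(4, 2))**3 = ((4 + 4)*(2/4))**3 = (8*(2*(1/4)))**3 = (8*(1/2))**3 = 4**3 = 64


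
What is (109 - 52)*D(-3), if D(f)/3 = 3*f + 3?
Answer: -1026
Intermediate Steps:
D(f) = 9 + 9*f (D(f) = 3*(3*f + 3) = 3*(3 + 3*f) = 9 + 9*f)
(109 - 52)*D(-3) = (109 - 52)*(9 + 9*(-3)) = 57*(9 - 27) = 57*(-18) = -1026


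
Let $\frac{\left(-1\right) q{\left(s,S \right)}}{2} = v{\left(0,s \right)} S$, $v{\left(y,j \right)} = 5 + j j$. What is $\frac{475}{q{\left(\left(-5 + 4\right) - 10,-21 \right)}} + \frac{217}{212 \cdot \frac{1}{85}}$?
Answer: $\frac{12213955}{140238} \approx 87.094$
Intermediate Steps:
$v{\left(y,j \right)} = 5 + j^{2}$
$q{\left(s,S \right)} = - 2 S \left(5 + s^{2}\right)$ ($q{\left(s,S \right)} = - 2 \left(5 + s^{2}\right) S = - 2 S \left(5 + s^{2}\right)$)
$\frac{475}{q{\left(\left(-5 + 4\right) - 10,-21 \right)}} + \frac{217}{212 \cdot \frac{1}{85}} = \frac{475}{\left(-2\right) \left(-21\right) \left(5 + \left(\left(-5 + 4\right) - 10\right)^{2}\right)} + \frac{217}{212 \cdot \frac{1}{85}} = \frac{475}{\left(-2\right) \left(-21\right) \left(5 + \left(-1 - 10\right)^{2}\right)} + \frac{217}{212 \cdot \frac{1}{85}} = \frac{475}{\left(-2\right) \left(-21\right) \left(5 + \left(-11\right)^{2}\right)} + \frac{217}{\frac{212}{85}} = \frac{475}{\left(-2\right) \left(-21\right) \left(5 + 121\right)} + 217 \cdot \frac{85}{212} = \frac{475}{\left(-2\right) \left(-21\right) 126} + \frac{18445}{212} = \frac{475}{5292} + \frac{18445}{212} = \frac{12213955}{140238}$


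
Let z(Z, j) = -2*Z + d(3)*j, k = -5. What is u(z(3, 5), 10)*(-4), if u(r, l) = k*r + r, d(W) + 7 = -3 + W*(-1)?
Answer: -1136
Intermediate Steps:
d(W) = -10 - W (d(W) = -7 + (-3 + W*(-1)) = -7 + (-3 - W) = -10 - W)
z(Z, j) = -13*j - 2*Z (z(Z, j) = -2*Z + (-10 - 1*3)*j = -2*Z + (-10 - 3)*j = -2*Z - 13*j = -13*j - 2*Z)
u(r, l) = -4*r (u(r, l) = -5*r + r = -4*r)
u(z(3, 5), 10)*(-4) = -4*(-13*5 - 2*3)*(-4) = -4*(-65 - 6)*(-4) = -4*(-71)*(-4) = 284*(-4) = -1136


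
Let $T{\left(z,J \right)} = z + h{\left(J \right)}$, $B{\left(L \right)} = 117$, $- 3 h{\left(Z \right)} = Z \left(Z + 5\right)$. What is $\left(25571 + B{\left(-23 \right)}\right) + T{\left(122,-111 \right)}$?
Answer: $21888$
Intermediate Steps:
$h{\left(Z \right)} = - \frac{Z \left(5 + Z\right)}{3}$ ($h{\left(Z \right)} = - \frac{Z \left(Z + 5\right)}{3} = - \frac{Z \left(5 + Z\right)}{3}$)
$T{\left(z,J \right)} = z - \frac{J \left(5 + J\right)}{3}$
$\left(25571 + B{\left(-23 \right)}\right) + T{\left(122,-111 \right)} = \left(25571 + 117\right) + \left(122 - - 37 \left(5 - 111\right)\right) = 25688 + \left(122 - \left(-37\right) \left(-106\right)\right) = 25688 + \left(122 - 3922\right) = 25688 - 3800 = 21888$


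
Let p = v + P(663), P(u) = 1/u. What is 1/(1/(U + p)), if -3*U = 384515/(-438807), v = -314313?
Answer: -91442694247211/290929041 ≈ -3.1431e+5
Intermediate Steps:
U = 384515/1316421 (U = -384515/(3*(-438807)) = -384515*(-1)/(3*438807) = -1/3*(-384515/438807) = 384515/1316421 ≈ 0.29209)
p = -208389518/663 (p = -314313 + 1/663 = -208389518/663 ≈ -3.1431e+5)
1/(1/(U + p)) = 1/(1/(384515/1316421 - 208389518/663)) = 1/(1/(-91442694247211/290929041)) = 1/(-290929041/91442694247211) = -91442694247211/290929041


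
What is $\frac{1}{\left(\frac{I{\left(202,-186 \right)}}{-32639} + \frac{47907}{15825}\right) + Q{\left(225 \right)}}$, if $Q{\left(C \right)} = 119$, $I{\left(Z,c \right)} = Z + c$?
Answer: $\frac{172170725}{21009444066} \approx 0.0081949$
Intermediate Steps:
$\frac{1}{\left(\frac{I{\left(202,-186 \right)}}{-32639} + \frac{47907}{15825}\right) + Q{\left(225 \right)}} = \frac{1}{\left(\frac{202 - 186}{-32639} + \frac{47907}{15825}\right) + 119} = \frac{1}{\left(16 \left(- \frac{1}{32639}\right) + 47907 \cdot \frac{1}{15825}\right) + 119} = \frac{1}{\left(- \frac{16}{32639} + \frac{15969}{5275}\right) + 119} = \frac{1}{\frac{521127791}{172170725} + 119} = \frac{1}{\frac{21009444066}{172170725}} = \frac{172170725}{21009444066}$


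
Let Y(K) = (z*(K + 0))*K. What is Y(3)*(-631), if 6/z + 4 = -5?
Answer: 3786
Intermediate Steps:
z = -⅔ (z = 6/(-4 - 5) = 6/(-9) = 6*(-⅑) = -⅔ ≈ -0.66667)
Y(K) = -2*K²/3 (Y(K) = (-2*(K + 0)/3)*K = (-2*K/3)*K = -2*K²/3)
Y(3)*(-631) = -⅔*3²*(-631) = -⅔*9*(-631) = -6*(-631) = 3786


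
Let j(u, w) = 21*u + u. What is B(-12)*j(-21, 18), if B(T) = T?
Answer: 5544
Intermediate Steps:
j(u, w) = 22*u
B(-12)*j(-21, 18) = -264*(-21) = -12*(-462) = 5544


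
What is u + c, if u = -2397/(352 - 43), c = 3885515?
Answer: 400207246/103 ≈ 3.8855e+6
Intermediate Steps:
u = -799/103 (u = -2397/309 = (1/309)*(-2397) = -799/103 ≈ -7.7573)
u + c = -799/103 + 3885515 = 400207246/103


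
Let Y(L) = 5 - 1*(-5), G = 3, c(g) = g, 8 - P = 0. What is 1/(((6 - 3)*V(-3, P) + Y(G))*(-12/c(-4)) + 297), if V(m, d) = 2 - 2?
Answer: 1/327 ≈ 0.0030581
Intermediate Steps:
P = 8 (P = 8 - 1*0 = 8 + 0 = 8)
V(m, d) = 0
Y(L) = 10 (Y(L) = 5 + 5 = 10)
1/(((6 - 3)*V(-3, P) + Y(G))*(-12/c(-4)) + 297) = 1/(((6 - 3)*0 + 10)*(-12/(-4)) + 297) = 1/((3*0 + 10)*(-12*(-¼)) + 297) = 1/((0 + 10)*3 + 297) = 1/(10*3 + 297) = 1/(30 + 297) = 1/327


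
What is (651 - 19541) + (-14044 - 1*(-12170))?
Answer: -20764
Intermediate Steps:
(651 - 19541) + (-14044 - 1*(-12170)) = -18890 + (-14044 + 12170) = -18890 - 1874 = -20764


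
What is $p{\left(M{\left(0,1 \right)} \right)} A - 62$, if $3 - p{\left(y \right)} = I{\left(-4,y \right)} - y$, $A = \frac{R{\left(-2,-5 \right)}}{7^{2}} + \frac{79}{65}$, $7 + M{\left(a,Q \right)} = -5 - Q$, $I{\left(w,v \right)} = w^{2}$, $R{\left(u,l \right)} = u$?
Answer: $- \frac{22672}{245} \approx -92.539$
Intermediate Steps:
$M{\left(a,Q \right)} = -12 - Q$ ($M{\left(a,Q \right)} = -7 - \left(5 + Q\right) = -12 - Q$)
$A = \frac{3741}{3185}$ ($A = - \frac{2}{7^{2}} + \frac{79}{65} = - \frac{2}{49} + 79 \cdot \frac{1}{65} = \left(-2\right) \frac{1}{49} + \frac{79}{65} = - \frac{2}{49} + \frac{79}{65} = \frac{3741}{3185} \approx 1.1746$)
$p{\left(y \right)} = -13 + y$ ($p{\left(y \right)} = 3 - \left(\left(-4\right)^{2} - y\right) = 3 - \left(16 - y\right) = 3 + \left(-16 + y\right) = -13 + y$)
$p{\left(M{\left(0,1 \right)} \right)} A - 62 = \left(-13 - 13\right) \frac{3741}{3185} - 62 = \left(-26\right) \frac{3741}{3185} - 62 = - \frac{7482}{245} - 62 = - \frac{22672}{245}$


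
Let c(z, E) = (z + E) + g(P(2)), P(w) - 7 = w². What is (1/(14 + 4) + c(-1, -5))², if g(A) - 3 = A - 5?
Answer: 3025/324 ≈ 9.3364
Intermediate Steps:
P(w) = 7 + w²
g(A) = -2 + A (g(A) = 3 + (A - 5) = 3 + (-5 + A) = -2 + A)
c(z, E) = 9 + E + z (c(z, E) = (z + E) + (-2 + (7 + 2²)) = (E + z) + (-2 + (7 + 4)) = (E + z) + (-2 + 11) = (E + z) + 9 = 9 + E + z)
(1/(14 + 4) + c(-1, -5))² = (1/(14 + 4) + (9 - 5 - 1))² = (1/18 + 3)² = (55/18)² = 3025/324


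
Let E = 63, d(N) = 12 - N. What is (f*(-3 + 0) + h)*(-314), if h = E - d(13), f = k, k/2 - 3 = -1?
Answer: -16328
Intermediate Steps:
k = 4 (k = 6 + 2*(-1) = 6 - 2 = 4)
f = 4
h = 64 (h = 63 - (12 - 1*13) = 63 - (12 - 13) = 63 - 1*(-1) = 63 + 1 = 64)
(f*(-3 + 0) + h)*(-314) = (4*(-3 + 0) + 64)*(-314) = (4*(-3) + 64)*(-314) = (-12 + 64)*(-314) = 52*(-314) = -16328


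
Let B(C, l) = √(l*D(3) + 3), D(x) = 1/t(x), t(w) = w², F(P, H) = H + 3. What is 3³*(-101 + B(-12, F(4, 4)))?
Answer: -2727 + 9*√34 ≈ -2674.5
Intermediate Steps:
F(P, H) = 3 + H
D(x) = x⁻² (D(x) = 1/(x²) = x⁻²)
B(C, l) = √(3 + l/9) (B(C, l) = √(l/3² + 3) = √(l*(⅑) + 3) = √(l/9 + 3) = √(3 + l/9))
3³*(-101 + B(-12, F(4, 4))) = 3³*(-101 + √(27 + (3 + 4))/3) = 27*(-101 + √(27 + 7)/3) = 27*(-101 + √34/3) = -2727 + 9*√34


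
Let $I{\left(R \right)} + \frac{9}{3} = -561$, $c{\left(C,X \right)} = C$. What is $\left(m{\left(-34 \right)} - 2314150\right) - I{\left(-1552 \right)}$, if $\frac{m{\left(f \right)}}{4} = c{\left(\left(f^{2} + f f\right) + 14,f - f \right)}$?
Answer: $-2304282$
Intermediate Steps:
$m{\left(f \right)} = 56 + 8 f^{2}$ ($m{\left(f \right)} = 4 \left(\left(f^{2} + f f\right) + 14\right) = 4 \left(\left(f^{2} + f^{2}\right) + 14\right) = 4 \left(2 f^{2} + 14\right) = 4 \left(14 + 2 f^{2}\right) = 56 + 8 f^{2}$)
$I{\left(R \right)} = -564$ ($I{\left(R \right)} = -3 - 561 = -564$)
$\left(m{\left(-34 \right)} - 2314150\right) - I{\left(-1552 \right)} = \left(\left(56 + 8 \left(-34\right)^{2}\right) - 2314150\right) - -564 = \left(\left(56 + 8 \cdot 1156\right) - 2314150\right) + 564 = \left(\left(56 + 9248\right) - 2314150\right) + 564 = \left(9304 - 2314150\right) + 564 = -2304846 + 564 = -2304282$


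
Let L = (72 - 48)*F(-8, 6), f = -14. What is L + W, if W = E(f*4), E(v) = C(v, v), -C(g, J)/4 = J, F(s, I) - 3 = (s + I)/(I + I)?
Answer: 292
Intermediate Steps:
F(s, I) = 3 + (I + s)/(2*I) (F(s, I) = 3 + (s + I)/(I + I) = 3 + (I + s)/((2*I)) = 3 + (I + s)*(1/(2*I)) = 3 + (I + s)/(2*I))
C(g, J) = -4*J
E(v) = -4*v
W = 224 (W = -(-56)*4 = -4*(-56) = 224)
L = 68 (L = (72 - 48)*((1/2)*(-8 + 7*6)/6) = 24*((1/2)*(1/6)*(-8 + 42)) = 24*((1/2)*(1/6)*34) = 24*(17/6) = 68)
L + W = 68 + 224 = 292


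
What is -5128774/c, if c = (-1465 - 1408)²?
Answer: -5128774/8254129 ≈ -0.62136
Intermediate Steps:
c = 8254129 (c = (-2873)² = 8254129)
-5128774/c = -5128774/8254129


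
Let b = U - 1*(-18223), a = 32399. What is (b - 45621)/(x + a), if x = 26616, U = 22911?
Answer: -4487/59015 ≈ -0.076032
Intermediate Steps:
b = 41134 (b = 22911 - 1*(-18223) = 22911 + 18223 = 41134)
(b - 45621)/(x + a) = (41134 - 45621)/(26616 + 32399) = -4487/59015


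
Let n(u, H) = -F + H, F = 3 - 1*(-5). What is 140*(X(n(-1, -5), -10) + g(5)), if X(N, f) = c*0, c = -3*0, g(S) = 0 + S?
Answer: 700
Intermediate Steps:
g(S) = S
F = 8 (F = 3 + 5 = 8)
n(u, H) = -8 + H (n(u, H) = -1*8 + H = -8 + H)
c = 0
X(N, f) = 0 (X(N, f) = 0*0 = 0)
140*(X(n(-1, -5), -10) + g(5)) = 140*(0 + 5) = 140*5 = 700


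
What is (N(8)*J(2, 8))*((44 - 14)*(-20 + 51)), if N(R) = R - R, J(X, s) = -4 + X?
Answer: 0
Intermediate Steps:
N(R) = 0
(N(8)*J(2, 8))*((44 - 14)*(-20 + 51)) = (0*(-4 + 2))*((44 - 14)*(-20 + 51)) = (0*(-2))*(30*31) = 0*930 = 0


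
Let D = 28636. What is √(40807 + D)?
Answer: √69443 ≈ 263.52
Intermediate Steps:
√(40807 + D) = √(40807 + 28636) = √69443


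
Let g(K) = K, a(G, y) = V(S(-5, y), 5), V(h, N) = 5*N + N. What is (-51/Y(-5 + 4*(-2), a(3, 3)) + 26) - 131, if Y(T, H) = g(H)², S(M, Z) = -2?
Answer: -31517/300 ≈ -105.06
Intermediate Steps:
V(h, N) = 6*N
a(G, y) = 30 (a(G, y) = 6*5 = 30)
Y(T, H) = H²
(-51/Y(-5 + 4*(-2), a(3, 3)) + 26) - 131 = (-51/(30²) + 26) - 131 = (-51/900 + 26) - 131 = (-51*1/900 + 26) - 131 = (-17/300 + 26) - 131 = 7783/300 - 131 = -31517/300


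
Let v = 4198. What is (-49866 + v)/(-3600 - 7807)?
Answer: 45668/11407 ≈ 4.0035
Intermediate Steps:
(-49866 + v)/(-3600 - 7807) = (-49866 + 4198)/(-3600 - 7807) = -45668/(-11407) = -45668*(-1/11407) = 45668/11407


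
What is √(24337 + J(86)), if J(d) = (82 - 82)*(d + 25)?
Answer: √24337 ≈ 156.00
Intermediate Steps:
J(d) = 0 (J(d) = 0*(25 + d) = 0)
√(24337 + J(86)) = √(24337 + 0) = √24337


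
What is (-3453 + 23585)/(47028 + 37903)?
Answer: 2876/12133 ≈ 0.23704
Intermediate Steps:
(-3453 + 23585)/(47028 + 37903) = 20132/84931 = 20132*(1/84931) = 2876/12133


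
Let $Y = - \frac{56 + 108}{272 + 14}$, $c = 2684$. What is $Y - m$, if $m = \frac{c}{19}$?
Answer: $- \frac{385370}{2717} \approx -141.84$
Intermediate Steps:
$m = \frac{2684}{19} \approx 141.26$
$Y = - \frac{82}{143}$ ($Y = - \frac{164}{286} = \left(-1\right) \frac{82}{143} = - \frac{82}{143} \approx -0.57343$)
$Y - m = - \frac{82}{143} - \frac{2684}{19} = - \frac{385370}{2717}$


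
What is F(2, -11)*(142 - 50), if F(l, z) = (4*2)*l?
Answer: 1472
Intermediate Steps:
F(l, z) = 8*l
F(2, -11)*(142 - 50) = (8*2)*(142 - 50) = 16*92 = 1472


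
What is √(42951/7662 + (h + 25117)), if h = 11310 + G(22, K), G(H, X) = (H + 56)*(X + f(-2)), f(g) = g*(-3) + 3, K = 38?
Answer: √261559836806/2554 ≈ 200.25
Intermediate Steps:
f(g) = 3 - 3*g (f(g) = -3*g + 3 = 3 - 3*g)
G(H, X) = (9 + X)*(56 + H) (G(H, X) = (H + 56)*(X + (3 - 3*(-2))) = (56 + H)*(X + (3 + 6)) = (56 + H)*(X + 9) = (56 + H)*(9 + X) = (9 + X)*(56 + H))
h = 14976 (h = 11310 + (504 + 9*22 + 56*38 + 22*38) = 11310 + (504 + 198 + 2128 + 836) = 11310 + 3666 = 14976)
√(42951/7662 + (h + 25117)) = √(42951/7662 + (14976 + 25117)) = √(42951*(1/7662) + 40093) = √(14317/2554 + 40093) = √(102411839/2554) = √261559836806/2554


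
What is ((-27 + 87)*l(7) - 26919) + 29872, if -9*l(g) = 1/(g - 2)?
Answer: 8855/3 ≈ 2951.7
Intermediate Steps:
l(g) = -1/(9*(-2 + g)) (l(g) = -1/(9*(g - 2)) = -1/(9*(-2 + g)))
((-27 + 87)*l(7) - 26919) + 29872 = ((-27 + 87)*(-1/(-18 + 9*7)) - 26919) + 29872 = (60*(-1/(-18 + 63)) - 26919) + 29872 = (60*(-1/45) - 26919) + 29872 = (-4/3 - 26919) + 29872 = -80761/3 + 29872 = 8855/3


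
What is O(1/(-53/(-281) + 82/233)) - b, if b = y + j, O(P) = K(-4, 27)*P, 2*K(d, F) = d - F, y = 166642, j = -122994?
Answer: -3091522399/70782 ≈ -43677.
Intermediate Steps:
K(d, F) = d/2 - F/2 (K(d, F) = (d - F)/2 = d/2 - F/2)
O(P) = -31*P/2 (O(P) = ((½)*(-4) - ½*27)*P = (-2 - 27/2)*P = -31*P/2)
b = 43648 (b = 166642 - 122994 = 43648)
O(1/(-53/(-281) + 82/233)) - b = -31/(2*(-53/(-281) + 82/233)) - 1*43648 = -31/(2*(-53*(-1/281) + 82*(1/233))) - 43648 = -31/(2*(53/281 + 82/233)) - 43648 = -31/(2*35391/65473) - 43648 = -31/2*65473/35391 - 43648 = -2029663/70782 - 43648 = -3091522399/70782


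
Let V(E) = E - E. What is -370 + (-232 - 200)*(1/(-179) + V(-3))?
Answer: -65798/179 ≈ -367.59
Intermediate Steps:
V(E) = 0
-370 + (-232 - 200)*(1/(-179) + V(-3)) = -370 + (-232 - 200)*(1/(-179) + 0) = -370 - 432*(-1/179 + 0) = -370 - 432*(-1/179) = -370 + 432/179 = -65798/179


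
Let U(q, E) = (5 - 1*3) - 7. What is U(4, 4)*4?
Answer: -20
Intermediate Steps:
U(q, E) = -5 (U(q, E) = (5 - 3) - 7 = 2 - 7 = -5)
U(4, 4)*4 = -5*4 = -20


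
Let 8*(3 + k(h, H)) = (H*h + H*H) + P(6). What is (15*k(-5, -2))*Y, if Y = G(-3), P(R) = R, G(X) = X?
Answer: 45/2 ≈ 22.500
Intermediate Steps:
Y = -3
k(h, H) = -9/4 + H²/8 + H*h/8 (k(h, H) = -3 + ((H*h + H*H) + 6)/8 = -3 + ((H*h + H²) + 6)/8 = -3 + ((H² + H*h) + 6)/8 = -3 + (6 + H² + H*h)/8 = -3 + (¾ + H²/8 + H*h/8) = -9/4 + H²/8 + H*h/8)
(15*k(-5, -2))*Y = (15*(-9/4 + (⅛)*(-2)² + (⅛)*(-2)*(-5)))*(-3) = (15*(-9/4 + (⅛)*4 + 5/4))*(-3) = (15*(-9/4 + ½ + 5/4))*(-3) = (15*(-½))*(-3) = -15/2*(-3) = 45/2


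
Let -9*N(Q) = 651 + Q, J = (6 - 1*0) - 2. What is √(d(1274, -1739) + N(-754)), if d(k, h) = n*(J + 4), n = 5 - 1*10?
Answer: I*√257/3 ≈ 5.3437*I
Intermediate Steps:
n = -5 (n = 5 - 10 = -5)
J = 4 (J = (6 + 0) - 2 = 6 - 2 = 4)
d(k, h) = -40 (d(k, h) = -5*(4 + 4) = -5*8 = -40)
N(Q) = -217/3 - Q/9 (N(Q) = -(651 + Q)/9 = -217/3 - Q/9)
√(d(1274, -1739) + N(-754)) = √(-40 + (-217/3 - ⅑*(-754))) = √(-40 + (-217/3 + 754/9)) = √(-40 + 103/9) = √(-257/9) = I*√257/3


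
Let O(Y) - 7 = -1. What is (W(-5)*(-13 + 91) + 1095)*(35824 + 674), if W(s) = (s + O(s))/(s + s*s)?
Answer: 200538261/5 ≈ 4.0108e+7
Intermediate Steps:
O(Y) = 6 (O(Y) = 7 - 1 = 6)
W(s) = (6 + s)/(s + s**2) (W(s) = (s + 6)/(s + s*s) = (6 + s)/(s + s**2))
(W(-5)*(-13 + 91) + 1095)*(35824 + 674) = (((6 - 5)/((-5)*(1 - 5)))*(-13 + 91) + 1095)*(35824 + 674) = (-1/5*1/(-4)*78 + 1095)*36498 = (-1/5*(-1/4)*1*78 + 1095)*36498 = ((1/20)*78 + 1095)*36498 = (39/10 + 1095)*36498 = (10989/10)*36498 = 200538261/5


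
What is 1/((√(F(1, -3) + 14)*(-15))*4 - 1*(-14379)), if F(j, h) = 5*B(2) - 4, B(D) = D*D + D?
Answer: 4793/68870547 + 40*√10/68870547 ≈ 7.1431e-5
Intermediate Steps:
B(D) = D + D² (B(D) = D² + D = D + D²)
F(j, h) = 26 (F(j, h) = 5*(2*(1 + 2)) - 4 = 5*(2*3) - 4 = 5*6 - 4 = 30 - 4 = 26)
1/((√(F(1, -3) + 14)*(-15))*4 - 1*(-14379)) = 1/((√(26 + 14)*(-15))*4 - 1*(-14379)) = 1/((√40*(-15))*4 + 14379) = 1/(((2*√10)*(-15))*4 + 14379) = 1/(-30*√10*4 + 14379) = 1/(-120*√10 + 14379) = 1/(14379 - 120*√10)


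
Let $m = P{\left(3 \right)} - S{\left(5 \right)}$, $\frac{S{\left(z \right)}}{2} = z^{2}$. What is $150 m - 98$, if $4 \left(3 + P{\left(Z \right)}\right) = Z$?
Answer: $- \frac{15871}{2} \approx -7935.5$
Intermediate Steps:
$S{\left(z \right)} = 2 z^{2}$
$P{\left(Z \right)} = -3 + \frac{Z}{4}$
$m = - \frac{209}{4}$ ($m = \left(-3 + \frac{1}{4} \cdot 3\right) - 2 \cdot 5^{2} = \left(-3 + \frac{3}{4}\right) - 2 \cdot 25 = - \frac{9}{4} - 50 = - \frac{209}{4} \approx -52.25$)
$150 m - 98 = 150 \left(- \frac{209}{4}\right) - 98 = - \frac{15675}{2} - 98 = - \frac{15871}{2}$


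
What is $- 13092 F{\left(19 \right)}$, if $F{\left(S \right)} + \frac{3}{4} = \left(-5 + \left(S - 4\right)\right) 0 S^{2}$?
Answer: $9819$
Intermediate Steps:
$F{\left(S \right)} = - \frac{3}{4}$ ($F{\left(S \right)} = - \frac{3}{4} + \left(-5 + \left(S - 4\right)\right) 0 S^{2} = - \frac{3}{4} + \left(-5 + \left(-4 + S\right)\right) 0 S^{2} = - \frac{3}{4} + \left(-9 + S\right) 0 S^{2} = - \frac{3}{4} + 0 S^{2} = - \frac{3}{4} + 0 = - \frac{3}{4}$)
$- 13092 F{\left(19 \right)} = \left(-13092\right) \left(- \frac{3}{4}\right) = 9819$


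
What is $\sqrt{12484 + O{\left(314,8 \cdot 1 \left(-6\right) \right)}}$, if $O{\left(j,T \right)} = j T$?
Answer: $2 i \sqrt{647} \approx 50.872 i$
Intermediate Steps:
$O{\left(j,T \right)} = T j$
$\sqrt{12484 + O{\left(314,8 \cdot 1 \left(-6\right) \right)}} = \sqrt{12484 + 8 \cdot 1 \left(-6\right) 314} = \sqrt{12484 + 8 \left(-6\right) 314} = \sqrt{12484 - 15072} = \sqrt{-2588} = 2 i \sqrt{647}$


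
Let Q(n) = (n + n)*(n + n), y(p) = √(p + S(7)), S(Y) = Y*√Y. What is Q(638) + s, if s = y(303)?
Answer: 1628176 + √(303 + 7*√7) ≈ 1.6282e+6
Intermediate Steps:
S(Y) = Y^(3/2)
y(p) = √(p + 7*√7) (y(p) = √(p + 7^(3/2)) = √(p + 7*√7))
s = √(303 + 7*√7) ≈ 17.931
Q(n) = 4*n² (Q(n) = (2*n)*(2*n) = 4*n²)
Q(638) + s = 4*638² + √(303 + 7*√7) = 4*407044 + √(303 + 7*√7) = 1628176 + √(303 + 7*√7)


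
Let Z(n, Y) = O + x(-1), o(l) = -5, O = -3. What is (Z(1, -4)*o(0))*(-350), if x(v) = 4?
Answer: 1750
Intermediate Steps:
Z(n, Y) = 1 (Z(n, Y) = -3 + 4 = 1)
(Z(1, -4)*o(0))*(-350) = (1*(-5))*(-350) = -5*(-350) = 1750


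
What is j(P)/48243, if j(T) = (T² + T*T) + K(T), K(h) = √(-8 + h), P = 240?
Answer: 38400/16081 + 2*√58/48243 ≈ 2.3882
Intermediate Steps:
j(T) = √(-8 + T) + 2*T² (j(T) = (T² + T*T) + √(-8 + T) = (T² + T²) + √(-8 + T) = 2*T² + √(-8 + T) = √(-8 + T) + 2*T²)
j(P)/48243 = (√(-8 + 240) + 2*240²)/48243 = (√232 + 2*57600)*(1/48243) = (2*√58 + 115200)*(1/48243) = (115200 + 2*√58)*(1/48243) = 38400/16081 + 2*√58/48243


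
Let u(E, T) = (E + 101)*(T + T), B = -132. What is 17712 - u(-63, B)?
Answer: 27744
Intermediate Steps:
u(E, T) = 2*T*(101 + E) (u(E, T) = (101 + E)*(2*T) = 2*T*(101 + E))
17712 - u(-63, B) = 17712 - 2*(-132)*(101 - 63) = 17712 - 2*(-132)*38 = 17712 - 1*(-10032) = 17712 + 10032 = 27744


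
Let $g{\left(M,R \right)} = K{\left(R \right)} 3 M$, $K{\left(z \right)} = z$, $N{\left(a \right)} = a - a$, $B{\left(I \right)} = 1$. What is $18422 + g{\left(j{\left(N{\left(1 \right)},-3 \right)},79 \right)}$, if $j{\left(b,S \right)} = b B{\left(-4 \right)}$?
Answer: $18422$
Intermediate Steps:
$N{\left(a \right)} = 0$
$j{\left(b,S \right)} = b$ ($j{\left(b,S \right)} = b 1 = b$)
$g{\left(M,R \right)} = 3 M R$ ($g{\left(M,R \right)} = R 3 M = 3 R M = 3 M R$)
$18422 + g{\left(j{\left(N{\left(1 \right)},-3 \right)},79 \right)} = 18422 + 3 \cdot 0 \cdot 79 = 18422 + 0 = 18422$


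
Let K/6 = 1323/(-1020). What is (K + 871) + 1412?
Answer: 386787/170 ≈ 2275.2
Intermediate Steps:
K = -1323/170 (K = 6*(1323/(-1020)) = 6*(1323*(-1/1020)) = 6*(-441/340) = -1323/170 ≈ -7.7824)
(K + 871) + 1412 = (-1323/170 + 871) + 1412 = 146747/170 + 1412 = 386787/170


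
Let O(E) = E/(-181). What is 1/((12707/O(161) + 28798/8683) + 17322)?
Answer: 1397963/4249538103 ≈ 0.00032897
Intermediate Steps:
O(E) = -E/181 (O(E) = E*(-1/181) = -E/181)
1/((12707/O(161) + 28798/8683) + 17322) = 1/((12707/((-1/181*161)) + 28798/8683) + 17322) = 1/((12707/(-161/181) + 28798*(1/8683)) + 17322) = 1/((12707*(-181/161) + 28798/8683) + 17322) = 1/((-2299967/161 + 28798/8683) + 17322) = 1/(-19965976983/1397963 + 17322) = 1/(4249538103/1397963) = 1397963/4249538103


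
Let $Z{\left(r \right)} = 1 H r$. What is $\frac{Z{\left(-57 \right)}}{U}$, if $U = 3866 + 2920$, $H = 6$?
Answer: $- \frac{19}{377} \approx -0.050398$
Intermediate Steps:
$Z{\left(r \right)} = 6 r$ ($Z{\left(r \right)} = 1 \cdot 6 r = 6 r$)
$U = 6786$
$\frac{Z{\left(-57 \right)}}{U} = \frac{6 \left(-57\right)}{6786} = \left(-342\right) \frac{1}{6786} = - \frac{19}{377}$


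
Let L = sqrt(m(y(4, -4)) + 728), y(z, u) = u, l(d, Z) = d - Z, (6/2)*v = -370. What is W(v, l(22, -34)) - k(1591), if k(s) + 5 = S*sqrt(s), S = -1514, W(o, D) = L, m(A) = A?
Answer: 5 + 2*sqrt(181) + 1514*sqrt(1591) ≈ 60421.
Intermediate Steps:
v = -370/3 (v = (1/3)*(-370) = -370/3 ≈ -123.33)
L = 2*sqrt(181) (L = sqrt(-4 + 728) = sqrt(724) = 2*sqrt(181) ≈ 26.907)
W(o, D) = 2*sqrt(181)
k(s) = -5 - 1514*sqrt(s)
W(v, l(22, -34)) - k(1591) = 2*sqrt(181) - (-5 - 1514*sqrt(1591)) = 2*sqrt(181) + (5 + 1514*sqrt(1591)) = 5 + 2*sqrt(181) + 1514*sqrt(1591)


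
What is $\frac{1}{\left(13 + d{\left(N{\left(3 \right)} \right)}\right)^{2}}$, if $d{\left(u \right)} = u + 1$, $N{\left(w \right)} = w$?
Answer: $\frac{1}{289} \approx 0.0034602$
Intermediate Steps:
$d{\left(u \right)} = 1 + u$
$\frac{1}{\left(13 + d{\left(N{\left(3 \right)} \right)}\right)^{2}} = \frac{1}{\left(13 + \left(1 + 3\right)\right)^{2}} = \frac{1}{\left(13 + 4\right)^{2}} = \frac{1}{17^{2}} = \frac{1}{289}$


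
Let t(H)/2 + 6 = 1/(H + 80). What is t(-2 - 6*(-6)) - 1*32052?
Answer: -1827647/57 ≈ -32064.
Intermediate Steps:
t(H) = -12 + 2/(80 + H) (t(H) = -12 + 2/(H + 80) = -12 + 2/(80 + H))
t(-2 - 6*(-6)) - 1*32052 = 2*(-479 - 6*(-2 - 6*(-6)))/(80 + (-2 - 6*(-6))) - 1*32052 = 2*(-479 - 6*(-2 + 36))/(80 + (-2 + 36)) - 32052 = 2*(-479 - 6*34)/(80 + 34) - 32052 = 2*(-479 - 204)/114 - 32052 = 2*(1/114)*(-683) - 32052 = -683/57 - 32052 = -1827647/57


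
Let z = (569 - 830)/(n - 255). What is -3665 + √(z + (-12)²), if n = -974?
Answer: -3665 + 3*√24202697/1229 ≈ -3653.0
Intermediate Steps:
z = 261/1229 (z = (569 - 830)/(-974 - 255) = -261/(-1229) = -261*(-1/1229) = 261/1229 ≈ 0.21237)
-3665 + √(z + (-12)²) = -3665 + √(261/1229 + (-12)²) = -3665 + √(261/1229 + 144) = -3665 + √(177237/1229) = -3665 + 3*√24202697/1229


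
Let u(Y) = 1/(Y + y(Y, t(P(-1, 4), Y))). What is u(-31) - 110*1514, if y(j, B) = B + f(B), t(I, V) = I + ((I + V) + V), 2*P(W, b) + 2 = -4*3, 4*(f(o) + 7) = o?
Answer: -22149821/133 ≈ -1.6654e+5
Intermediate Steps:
f(o) = -7 + o/4
P(W, b) = -7 (P(W, b) = -1 + (-4*3)/2 = -1 + (½)*(-12) = -1 - 6 = -7)
t(I, V) = 2*I + 2*V (t(I, V) = I + (I + 2*V) = 2*I + 2*V)
y(j, B) = -7 + 5*B/4 (y(j, B) = B + (-7 + B/4) = -7 + 5*B/4)
u(Y) = 1/(-49/2 + 7*Y/2) (u(Y) = 1/(Y + (-7 + 5*(2*(-7) + 2*Y)/4)) = 1/(Y + (-7 + 5*(-14 + 2*Y)/4)) = 1/(Y + (-7 + (-35/2 + 5*Y/2))) = 1/(Y + (-49/2 + 5*Y/2)) = 1/(-49/2 + 7*Y/2))
u(-31) - 110*1514 = 2/(7*(-7 - 31)) - 110*1514 = (2/7)/(-38) - 166540 = (2/7)*(-1/38) - 166540 = -1/133 - 166540 = -22149821/133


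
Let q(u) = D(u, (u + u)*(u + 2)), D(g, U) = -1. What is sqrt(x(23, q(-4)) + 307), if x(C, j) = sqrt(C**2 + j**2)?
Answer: sqrt(307 + sqrt(530)) ≈ 18.167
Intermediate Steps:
q(u) = -1
sqrt(x(23, q(-4)) + 307) = sqrt(sqrt(23**2 + (-1)**2) + 307) = sqrt(sqrt(529 + 1) + 307) = sqrt(sqrt(530) + 307) = sqrt(307 + sqrt(530))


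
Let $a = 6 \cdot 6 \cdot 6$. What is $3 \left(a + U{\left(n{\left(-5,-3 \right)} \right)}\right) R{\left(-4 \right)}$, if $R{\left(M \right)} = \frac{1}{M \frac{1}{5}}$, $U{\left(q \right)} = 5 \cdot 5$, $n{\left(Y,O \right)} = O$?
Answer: $- \frac{3615}{4} \approx -903.75$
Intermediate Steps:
$U{\left(q \right)} = 25$
$a = 216$ ($a = 36 \cdot 6 = 216$)
$R{\left(M \right)} = \frac{5}{M}$ ($R{\left(M \right)} = \frac{1}{M \frac{1}{5}} = \frac{1}{\frac{1}{5} M} = \frac{5}{M}$)
$3 \left(a + U{\left(n{\left(-5,-3 \right)} \right)}\right) R{\left(-4 \right)} = 3 \left(216 + 25\right) \frac{5}{-4} = 3 \cdot 241 \cdot 5 \left(- \frac{1}{4}\right) = 723 \left(- \frac{5}{4}\right) = - \frac{3615}{4}$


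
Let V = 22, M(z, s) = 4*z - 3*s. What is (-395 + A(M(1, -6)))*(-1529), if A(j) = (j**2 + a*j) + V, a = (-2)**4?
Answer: -707927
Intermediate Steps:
M(z, s) = -3*s + 4*z
a = 16
A(j) = 22 + j**2 + 16*j (A(j) = (j**2 + 16*j) + 22 = 22 + j**2 + 16*j)
(-395 + A(M(1, -6)))*(-1529) = (-395 + (22 + (-3*(-6) + 4*1)**2 + 16*(-3*(-6) + 4*1)))*(-1529) = (-395 + (22 + (18 + 4)**2 + 16*(18 + 4)))*(-1529) = (-395 + (22 + 22**2 + 16*22))*(-1529) = (-395 + (22 + 484 + 352))*(-1529) = (-395 + 858)*(-1529) = 463*(-1529) = -707927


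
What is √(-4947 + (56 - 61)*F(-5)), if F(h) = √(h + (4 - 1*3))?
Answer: √(-4947 - 10*I) ≈ 0.0711 - 70.335*I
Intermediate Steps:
F(h) = √(1 + h) (F(h) = √(h + (4 - 3)) = √(h + 1) = √(1 + h))
√(-4947 + (56 - 61)*F(-5)) = √(-4947 + (56 - 61)*√(1 - 5)) = √(-4947 - 10*I)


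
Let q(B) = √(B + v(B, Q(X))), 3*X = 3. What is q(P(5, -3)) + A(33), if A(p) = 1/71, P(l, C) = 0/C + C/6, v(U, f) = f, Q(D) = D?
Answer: 1/71 + √2/2 ≈ 0.72119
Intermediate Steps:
X = 1 (X = (⅓)*3 = 1)
P(l, C) = C/6 (P(l, C) = 0 + C*(⅙) = 0 + C/6 = C/6)
A(p) = 1/71
q(B) = √(1 + B) (q(B) = √(B + 1) = √(1 + B))
q(P(5, -3)) + A(33) = √(1 + (⅙)*(-3)) + 1/71 = √(1 - ½) + 1/71 = √(½) + 1/71 = √2/2 + 1/71 = 1/71 + √2/2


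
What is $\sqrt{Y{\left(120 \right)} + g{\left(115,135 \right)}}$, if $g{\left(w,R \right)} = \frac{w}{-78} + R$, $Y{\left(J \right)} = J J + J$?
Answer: $\frac{5 \sqrt{3566082}}{78} \approx 121.05$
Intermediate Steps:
$Y{\left(J \right)} = J + J^{2}$ ($Y{\left(J \right)} = J^{2} + J = J + J^{2}$)
$g{\left(w,R \right)} = R - \frac{w}{78}$ ($g{\left(w,R \right)} = w \left(- \frac{1}{78}\right) + R = - \frac{w}{78} + R = R - \frac{w}{78}$)
$\sqrt{Y{\left(120 \right)} + g{\left(115,135 \right)}} = \sqrt{120 \left(1 + 120\right) + \left(135 - \frac{115}{78}\right)} = \sqrt{120 \cdot 121 + \left(135 - \frac{115}{78}\right)} = \sqrt{14520 + \frac{10415}{78}} = \sqrt{\frac{1142975}{78}} = \frac{5 \sqrt{3566082}}{78}$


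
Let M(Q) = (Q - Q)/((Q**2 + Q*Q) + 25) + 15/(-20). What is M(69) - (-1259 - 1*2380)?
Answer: 14553/4 ≈ 3638.3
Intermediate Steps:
M(Q) = -3/4 (M(Q) = 0/((Q**2 + Q**2) + 25) + 15*(-1/20) = 0/(2*Q**2 + 25) - 3/4 = 0/(25 + 2*Q**2) - 3/4 = 0 - 3/4 = -3/4)
M(69) - (-1259 - 1*2380) = -3/4 - (-1259 - 1*2380) = -3/4 - (-1259 - 2380) = -3/4 - 1*(-3639) = -3/4 + 3639 = 14553/4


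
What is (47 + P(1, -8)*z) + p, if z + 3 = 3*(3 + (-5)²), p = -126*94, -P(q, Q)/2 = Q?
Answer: -10501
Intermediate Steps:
P(q, Q) = -2*Q
p = -11844
z = 81 (z = -3 + 3*(3 + (-5)²) = -3 + 3*(3 + 25) = -3 + 3*28 = -3 + 84 = 81)
(47 + P(1, -8)*z) + p = (47 - 2*(-8)*81) - 11844 = (47 + 16*81) - 11844 = (47 + 1296) - 11844 = 1343 - 11844 = -10501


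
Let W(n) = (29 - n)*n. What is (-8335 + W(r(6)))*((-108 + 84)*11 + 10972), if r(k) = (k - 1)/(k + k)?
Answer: -3208451425/36 ≈ -8.9124e+7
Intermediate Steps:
r(k) = (-1 + k)/(2*k) (r(k) = (-1 + k)/((2*k)) = (-1 + k)*(1/(2*k)) = (-1 + k)/(2*k))
W(n) = n*(29 - n)
(-8335 + W(r(6)))*((-108 + 84)*11 + 10972) = (-8335 + ((1/2)*(-1 + 6)/6)*(29 - (-1 + 6)/(2*6)))*((-108 + 84)*11 + 10972) = (-8335 + ((1/2)*(1/6)*5)*(29 - 5/(2*6)))*(-24*11 + 10972) = (-8335 + 5*(29 - 1*5/12)/12)*(-264 + 10972) = (-8335 + 5*(29 - 5/12)/12)*10708 = (-8335 + (5/12)*(343/12))*10708 = (-8335 + 1715/144)*10708 = -1198525/144*10708 = -3208451425/36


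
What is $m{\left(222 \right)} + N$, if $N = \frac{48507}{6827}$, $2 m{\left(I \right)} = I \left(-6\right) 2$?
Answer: $- \frac{9045057}{6827} \approx -1324.9$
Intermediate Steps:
$m{\left(I \right)} = - 6 I$ ($m{\left(I \right)} = \frac{I \left(-6\right) 2}{2} = \frac{- 6 I 2}{2} = \frac{\left(-12\right) I}{2} = - 6 I$)
$N = \frac{48507}{6827}$ ($N = 48507 \cdot \frac{1}{6827} = \frac{48507}{6827} \approx 7.1052$)
$m{\left(222 \right)} + N = \left(-6\right) 222 + \frac{48507}{6827} = -1332 + \frac{48507}{6827} = - \frac{9045057}{6827}$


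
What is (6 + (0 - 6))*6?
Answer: 0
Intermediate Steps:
(6 + (0 - 6))*6 = (6 - 6)*6 = 0*6 = 0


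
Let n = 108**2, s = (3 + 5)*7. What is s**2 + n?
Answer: 14800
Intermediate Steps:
s = 56 (s = 8*7 = 56)
n = 11664
s**2 + n = 56**2 + 11664 = 3136 + 11664 = 14800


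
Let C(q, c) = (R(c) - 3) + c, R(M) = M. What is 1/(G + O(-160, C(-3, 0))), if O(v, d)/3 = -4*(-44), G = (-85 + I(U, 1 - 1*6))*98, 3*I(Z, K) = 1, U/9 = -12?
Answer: -3/23308 ≈ -0.00012871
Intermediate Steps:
U = -108 (U = 9*(-12) = -108)
I(Z, K) = ⅓ (I(Z, K) = (⅓)*1 = ⅓)
G = -24892/3 (G = (-85 + ⅓)*98 = -254/3*98 = -24892/3 ≈ -8297.3)
C(q, c) = -3 + 2*c (C(q, c) = (c - 3) + c = (-3 + c) + c = -3 + 2*c)
O(v, d) = 528 (O(v, d) = 3*(-4*(-44)) = 3*176 = 528)
1/(G + O(-160, C(-3, 0))) = 1/(-24892/3 + 528) = 1/(-23308/3) = -3/23308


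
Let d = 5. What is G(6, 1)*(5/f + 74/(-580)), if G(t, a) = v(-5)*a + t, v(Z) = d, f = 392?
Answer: -71797/56840 ≈ -1.2631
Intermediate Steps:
v(Z) = 5
G(t, a) = t + 5*a (G(t, a) = 5*a + t = t + 5*a)
G(6, 1)*(5/f + 74/(-580)) = (6 + 5*1)*(5/392 + 74/(-580)) = (6 + 5)*(5*(1/392) + 74*(-1/580)) = 11*(5/392 - 37/290) = 11*(-6527/56840) = -71797/56840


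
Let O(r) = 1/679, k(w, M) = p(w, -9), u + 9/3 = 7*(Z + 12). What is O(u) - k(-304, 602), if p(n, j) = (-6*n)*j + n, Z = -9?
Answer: 11352881/679 ≈ 16720.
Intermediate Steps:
u = 18 (u = -3 + 7*(-9 + 12) = -3 + 7*3 = -3 + 21 = 18)
p(n, j) = n - 6*j*n (p(n, j) = -6*j*n + n = n - 6*j*n)
k(w, M) = 55*w (k(w, M) = w*(1 - 6*(-9)) = w*(1 + 54) = w*55 = 55*w)
O(r) = 1/679
O(u) - k(-304, 602) = 1/679 - 55*(-304) = 1/679 - 1*(-16720) = 1/679 + 16720 = 11352881/679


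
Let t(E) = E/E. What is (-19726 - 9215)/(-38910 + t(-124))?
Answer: 28941/38909 ≈ 0.74381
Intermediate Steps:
t(E) = 1
(-19726 - 9215)/(-38910 + t(-124)) = (-19726 - 9215)/(-38910 + 1) = -28941/(-38909) = -28941*(-1/38909) = 28941/38909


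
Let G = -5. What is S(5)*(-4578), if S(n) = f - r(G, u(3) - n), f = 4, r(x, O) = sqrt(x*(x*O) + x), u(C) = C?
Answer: -18312 + 4578*I*sqrt(55) ≈ -18312.0 + 33951.0*I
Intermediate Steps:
r(x, O) = sqrt(x + O*x**2) (r(x, O) = sqrt(x*(O*x) + x) = sqrt(O*x**2 + x) = sqrt(x + O*x**2))
S(n) = 4 - sqrt(70 - 25*n) (S(n) = 4 - sqrt(-5*(1 + (3 - n)*(-5))) = 4 - sqrt(-5*(1 + (-15 + 5*n))) = 4 - sqrt(-5*(-14 + 5*n)) = 4 - sqrt(70 - 25*n))
S(5)*(-4578) = (4 - sqrt(70 - 25*5))*(-4578) = (4 - sqrt(70 - 125))*(-4578) = (4 - sqrt(-55))*(-4578) = (4 - I*sqrt(55))*(-4578) = -18312 + 4578*I*sqrt(55)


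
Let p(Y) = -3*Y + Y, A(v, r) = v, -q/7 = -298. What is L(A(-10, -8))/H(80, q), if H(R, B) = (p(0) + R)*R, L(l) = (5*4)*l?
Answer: -1/32 ≈ -0.031250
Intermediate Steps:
q = 2086 (q = -7*(-298) = 2086)
p(Y) = -2*Y
L(l) = 20*l
H(R, B) = R² (H(R, B) = (-2*0 + R)*R = (0 + R)*R = R*R = R²)
L(A(-10, -8))/H(80, q) = (20*(-10))/(80²) = -200/6400 = -200*1/6400 = -1/32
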